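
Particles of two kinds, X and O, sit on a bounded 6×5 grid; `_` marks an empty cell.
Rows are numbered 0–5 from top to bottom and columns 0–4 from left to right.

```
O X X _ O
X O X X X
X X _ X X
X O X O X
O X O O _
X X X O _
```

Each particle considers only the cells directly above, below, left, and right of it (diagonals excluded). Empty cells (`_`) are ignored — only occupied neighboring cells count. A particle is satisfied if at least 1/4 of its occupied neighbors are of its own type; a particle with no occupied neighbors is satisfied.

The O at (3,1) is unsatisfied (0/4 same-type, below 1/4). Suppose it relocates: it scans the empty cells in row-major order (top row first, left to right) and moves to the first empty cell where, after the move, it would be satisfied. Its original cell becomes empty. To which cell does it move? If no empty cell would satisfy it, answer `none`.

Vacating (3,1). Empty cells in order:
  (0,3): 1/3 same-type → satisfied — stop here.

(0,3)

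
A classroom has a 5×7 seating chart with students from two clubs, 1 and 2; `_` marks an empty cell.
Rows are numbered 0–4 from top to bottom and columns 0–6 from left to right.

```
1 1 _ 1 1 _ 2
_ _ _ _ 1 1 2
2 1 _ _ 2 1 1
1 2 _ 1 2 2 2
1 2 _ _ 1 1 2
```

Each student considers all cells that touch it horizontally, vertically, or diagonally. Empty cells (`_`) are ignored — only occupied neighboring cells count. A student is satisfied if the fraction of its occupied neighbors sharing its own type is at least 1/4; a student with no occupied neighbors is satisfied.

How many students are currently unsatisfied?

1

Row 0: (0,0)1 1/1 ok · (0,1)1 1/1 ok · (0,3)1 2/2 ok · (0,4)1 3/3 ok · (0,6)2 1/2 ok
Row 1: (1,4)1 4/5 ok · (1,5)1 4/7 ok · (1,6)2 1/4 ok
Row 2: (2,0)2 1/3 ok · (2,1)1 1/3 ok · (2,4)2 2/6 ok · (2,5)1 3/8 ok · (2,6)1 2/5 ok
Row 3: (3,0)1 2/5 ok · (3,1)2 2/5 ok · (3,3)1 1/3 ok · (3,4)2 2/6 ok · (3,5)2 4/8 ok · (3,6)2 2/5 ok
Row 4: (4,0)1 1/3 ok · (4,1)2 1/3 ok · (4,4)1 2/4 ok · (4,5)1 1/5 unhappy · (4,6)2 2/3 ok
Unsatisfied: (4,5) — 1 in total.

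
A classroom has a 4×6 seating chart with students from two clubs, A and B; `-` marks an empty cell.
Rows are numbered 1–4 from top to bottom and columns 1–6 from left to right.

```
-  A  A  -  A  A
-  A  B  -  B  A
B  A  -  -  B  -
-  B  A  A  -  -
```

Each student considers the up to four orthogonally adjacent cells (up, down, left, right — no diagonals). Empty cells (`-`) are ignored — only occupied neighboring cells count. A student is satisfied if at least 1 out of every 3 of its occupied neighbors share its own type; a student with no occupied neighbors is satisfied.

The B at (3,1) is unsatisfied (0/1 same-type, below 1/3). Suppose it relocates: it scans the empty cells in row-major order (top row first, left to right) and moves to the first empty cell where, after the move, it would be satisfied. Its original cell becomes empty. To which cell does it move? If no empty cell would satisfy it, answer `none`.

(2,4)

Vacating (3,1). Empty cells in order:
  (1,1): 0/1 same-type → still unsatisfied.
  (1,4): 0/2 same-type → still unsatisfied.
  (2,1): 0/1 same-type → still unsatisfied.
  (2,4): 2/2 same-type → satisfied — stop here.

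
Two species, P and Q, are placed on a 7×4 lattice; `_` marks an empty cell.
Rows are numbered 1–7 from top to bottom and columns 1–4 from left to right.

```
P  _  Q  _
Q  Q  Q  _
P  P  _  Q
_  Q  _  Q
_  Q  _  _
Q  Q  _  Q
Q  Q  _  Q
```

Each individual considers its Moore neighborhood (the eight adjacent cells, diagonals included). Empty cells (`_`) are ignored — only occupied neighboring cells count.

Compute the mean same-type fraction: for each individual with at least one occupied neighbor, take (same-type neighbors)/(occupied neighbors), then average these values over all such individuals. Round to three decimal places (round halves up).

(1,1)P 0/2
(1,3)Q 2/2
(2,1)Q 1/4
(2,2)Q 3/6
(2,3)Q 3/4
(3,1)P 1/4
(3,2)P 1/5
(3,4)Q 2/2
(4,2)Q 1/3
(4,4)Q 1/1
(5,2)Q 3/3
(6,1)Q 4/4
(6,2)Q 4/4
(6,4)Q 1/1
(7,1)Q 3/3
(7,2)Q 3/3
(7,4)Q 1/1
Sum over 17 individuals: 0/2 + 2/2 + 1/4 + 3/6 + 3/4 + 1/4 + 1/5 + 2/2 + 1/3 + 1/1 + 3/3 + 4/4 + 4/4 + 1/1 + 3/3 + 3/3 + 1/1 = 737/60; mean = 737/60 ÷ 17 = 737/1020 = 0.722549… → 0.723.

0.723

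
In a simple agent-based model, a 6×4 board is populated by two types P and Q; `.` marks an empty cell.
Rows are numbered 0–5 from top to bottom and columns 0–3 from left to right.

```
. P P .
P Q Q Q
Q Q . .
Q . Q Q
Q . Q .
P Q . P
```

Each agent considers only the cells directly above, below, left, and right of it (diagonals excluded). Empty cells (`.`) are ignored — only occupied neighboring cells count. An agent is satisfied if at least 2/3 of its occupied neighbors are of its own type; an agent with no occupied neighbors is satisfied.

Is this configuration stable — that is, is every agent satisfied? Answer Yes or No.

(0,1)P 1/2 ✗
(0,2)P 1/2 ✗
(1,0)P 0/2 ✗
(1,1)Q 2/4 ✗
(1,2)Q 2/3 ✓
(1,3)Q 1/1 ✓
(2,0)Q 2/3 ✓
(2,1)Q 2/2 ✓
(3,0)Q 2/2 ✓
(3,2)Q 2/2 ✓
(3,3)Q 1/1 ✓
(4,0)Q 1/2 ✗
(4,2)Q 1/1 ✓
(5,0)P 0/2 ✗
(5,1)Q 0/1 ✗
(5,3)P 0/0 ✓
For instance (0,1) has only 1/2 same-type neighbors, below 2/3.

No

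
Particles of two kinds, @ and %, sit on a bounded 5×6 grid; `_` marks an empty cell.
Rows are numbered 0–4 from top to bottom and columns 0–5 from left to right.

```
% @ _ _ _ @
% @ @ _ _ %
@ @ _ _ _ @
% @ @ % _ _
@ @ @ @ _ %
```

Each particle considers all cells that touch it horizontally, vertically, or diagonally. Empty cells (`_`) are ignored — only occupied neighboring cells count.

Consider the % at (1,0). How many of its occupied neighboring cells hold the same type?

Occupied neighbors of (1,0): (0,0)=%, (0,1)=@, (1,1)=@, (2,0)=@, (2,1)=@.
Same type (%): 1 of 5.

1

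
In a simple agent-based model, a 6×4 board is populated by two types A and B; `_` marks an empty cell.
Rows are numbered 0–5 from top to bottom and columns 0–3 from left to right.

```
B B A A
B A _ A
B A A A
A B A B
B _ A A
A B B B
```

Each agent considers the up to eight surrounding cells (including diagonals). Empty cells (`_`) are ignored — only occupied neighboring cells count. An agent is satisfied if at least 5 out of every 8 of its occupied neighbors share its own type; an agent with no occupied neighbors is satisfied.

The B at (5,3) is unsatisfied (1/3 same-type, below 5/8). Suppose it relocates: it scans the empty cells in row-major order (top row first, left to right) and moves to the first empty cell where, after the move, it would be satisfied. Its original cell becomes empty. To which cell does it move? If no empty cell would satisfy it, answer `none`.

Vacating (5,3). Empty cells in order:
  (1,2): 1/8 same-type → still unsatisfied.
  (4,1): 4/8 same-type → still unsatisfied.

none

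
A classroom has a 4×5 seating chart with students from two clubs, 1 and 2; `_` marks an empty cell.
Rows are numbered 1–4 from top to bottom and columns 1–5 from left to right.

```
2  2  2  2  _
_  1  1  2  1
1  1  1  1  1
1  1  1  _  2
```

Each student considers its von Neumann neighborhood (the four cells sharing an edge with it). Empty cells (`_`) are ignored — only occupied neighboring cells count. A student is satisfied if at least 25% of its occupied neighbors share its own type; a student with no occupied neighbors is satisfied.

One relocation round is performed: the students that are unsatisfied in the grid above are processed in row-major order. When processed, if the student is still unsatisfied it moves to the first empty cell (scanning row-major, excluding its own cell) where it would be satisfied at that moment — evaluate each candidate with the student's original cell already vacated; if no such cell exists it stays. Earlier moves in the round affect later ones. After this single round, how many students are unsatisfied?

Initially unsatisfied (in order): (4,5).
  (4,5) → (1,5).
Resulting grid:
2 2 2 2 2
_ 1 1 2 1
1 1 1 1 1
1 1 1 _ _
All satisfied now.

0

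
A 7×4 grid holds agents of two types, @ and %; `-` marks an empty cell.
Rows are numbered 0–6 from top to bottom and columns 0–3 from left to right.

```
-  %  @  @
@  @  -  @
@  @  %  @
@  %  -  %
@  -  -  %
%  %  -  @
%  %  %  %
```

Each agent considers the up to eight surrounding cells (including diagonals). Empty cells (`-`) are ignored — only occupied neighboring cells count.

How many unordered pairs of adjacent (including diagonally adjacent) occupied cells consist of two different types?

Scan each occupied cell's neighbors to the right and below (and the two forward diagonals) so each pair is counted once.
From row 0: 3 unlike of 7 pairs (running 3/7).
From row 1: 2 unlike of 8 pairs (running 5/15).
From row 2: 5 unlike of 10 pairs (running 10/25).
From row 3: 2 unlike of 4 pairs (running 12/29).
From row 4: 3 unlike of 3 pairs (running 15/32).
From row 5: 2 unlike of 8 pairs (running 17/40).
From row 6: 0 unlike of 3 pairs (running 17/43).
Total adjacent occupied pairs: 43; unlike-type pairs: 17.

17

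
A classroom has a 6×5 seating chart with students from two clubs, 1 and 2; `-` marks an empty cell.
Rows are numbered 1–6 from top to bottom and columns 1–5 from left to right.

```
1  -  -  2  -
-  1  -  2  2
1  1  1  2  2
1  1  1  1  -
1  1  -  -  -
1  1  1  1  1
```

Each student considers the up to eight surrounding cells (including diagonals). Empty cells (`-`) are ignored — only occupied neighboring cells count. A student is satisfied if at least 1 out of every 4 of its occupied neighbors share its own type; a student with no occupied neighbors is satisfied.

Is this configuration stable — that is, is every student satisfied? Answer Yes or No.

Yes

(1,1)1 1/1 ok
(1,4)2 2/2 ok
(2,2)1 4/4 ok
(2,4)2 4/5 ok
(2,5)2 4/4 ok
(3,1)1 4/4 ok
(3,2)1 6/6 ok
(3,3)1 5/7 ok
(3,4)2 3/6 ok
(3,5)2 3/4 ok
(4,1)1 5/5 ok
(4,2)1 7/7 ok
(4,3)1 5/6 ok
(4,4)1 2/4 ok
(5,1)1 5/5 ok
(5,2)1 7/7 ok
(6,1)1 3/3 ok
(6,2)1 4/4 ok
(6,3)1 3/3 ok
(6,4)1 2/2 ok
(6,5)1 1/1 ok
All meet the threshold, so the configuration is stable.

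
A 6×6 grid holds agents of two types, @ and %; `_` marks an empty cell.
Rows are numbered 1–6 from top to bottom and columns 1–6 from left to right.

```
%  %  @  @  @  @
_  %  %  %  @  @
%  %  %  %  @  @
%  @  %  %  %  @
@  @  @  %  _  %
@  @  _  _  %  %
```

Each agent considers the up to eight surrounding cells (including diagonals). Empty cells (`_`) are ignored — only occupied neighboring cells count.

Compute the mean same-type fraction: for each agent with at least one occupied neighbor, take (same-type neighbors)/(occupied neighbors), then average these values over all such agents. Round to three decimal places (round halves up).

0.730

(1,1)% 2/2
(1,2)% 3/4
(1,3)@ 1/5
(1,4)@ 3/5
(1,5)@ 4/5
(1,6)@ 3/3
(2,2)% 6/7
(2,3)% 6/8
(2,4)% 3/8
(2,5)@ 6/8
(2,6)@ 5/5
(3,1)% 3/4
(3,2)% 6/7
(3,3)% 7/8
(3,4)% 6/8
(3,5)@ 4/8
(3,6)@ 4/5
(4,1)% 2/5
(4,2)@ 3/8
(4,3)% 5/8
(4,4)% 5/7
(4,5)% 4/7
(4,6)@ 2/4
(5,1)@ 4/5
(5,2)@ 5/7
(5,3)@ 3/6
(5,4)% 4/5
(5,6)% 3/4
(6,1)@ 3/3
(6,2)@ 4/4
(6,5)% 3/3
(6,6)% 2/2
Sum over 32 agents: 2/2 + 3/4 + 1/5 + 3/5 + 4/5 + 3/3 + 6/7 + 6/8 + 3/8 + 6/8 + 5/5 + 3/4 + 6/7 + 7/8 + 6/8 + 4/8 + 4/5 + 2/5 + 3/8 + 5/8 + 5/7 + 4/7 + 2/4 + 4/5 + 5/7 + 3/6 + 4/5 + 3/4 + 3/3 + 4/4 + 3/3 + 2/2 = 3271/140; mean = 3271/140 ÷ 32 = 3271/4480 = 0.730133… → 0.730.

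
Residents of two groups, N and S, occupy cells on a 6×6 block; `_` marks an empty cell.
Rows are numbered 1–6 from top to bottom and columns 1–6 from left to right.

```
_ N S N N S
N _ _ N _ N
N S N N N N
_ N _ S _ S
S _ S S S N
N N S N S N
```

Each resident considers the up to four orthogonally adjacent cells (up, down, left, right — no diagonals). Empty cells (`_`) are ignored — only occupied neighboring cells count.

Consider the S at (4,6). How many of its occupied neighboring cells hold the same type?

Occupied neighbors of (4,6): (3,6)=N, (5,6)=N.
Same type (S): 0 of 2.

0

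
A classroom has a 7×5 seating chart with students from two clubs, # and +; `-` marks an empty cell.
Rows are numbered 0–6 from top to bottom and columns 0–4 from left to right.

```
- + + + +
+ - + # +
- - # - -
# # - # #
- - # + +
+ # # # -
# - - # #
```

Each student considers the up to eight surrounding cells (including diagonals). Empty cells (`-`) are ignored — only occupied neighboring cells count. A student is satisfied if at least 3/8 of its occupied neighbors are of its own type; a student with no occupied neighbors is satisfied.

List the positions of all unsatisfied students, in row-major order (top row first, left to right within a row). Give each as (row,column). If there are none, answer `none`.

(0,1)+ 3/3 satisfied
(0,2)+ 3/4 satisfied
(0,3)+ 4/5 satisfied
(0,4)+ 2/3 satisfied
(1,0)+ 1/1 satisfied
(1,2)+ 3/5 satisfied
(1,3)# 1/6 not
(1,4)+ 2/3 satisfied
(2,2)# 3/4 satisfied
(3,0)# 1/1 satisfied
(3,1)# 3/3 satisfied
(3,3)# 3/5 satisfied
(3,4)# 1/3 not
(4,2)# 5/6 satisfied
(4,3)+ 1/6 not
(4,4)+ 1/4 not
(5,0)+ 0/2 not
(5,1)# 3/4 satisfied
(5,2)# 4/5 satisfied
(5,3)# 4/6 satisfied
(6,0)# 1/2 satisfied
(6,3)# 3/3 satisfied
(6,4)# 2/2 satisfied

(1,3), (3,4), (4,3), (4,4), (5,0)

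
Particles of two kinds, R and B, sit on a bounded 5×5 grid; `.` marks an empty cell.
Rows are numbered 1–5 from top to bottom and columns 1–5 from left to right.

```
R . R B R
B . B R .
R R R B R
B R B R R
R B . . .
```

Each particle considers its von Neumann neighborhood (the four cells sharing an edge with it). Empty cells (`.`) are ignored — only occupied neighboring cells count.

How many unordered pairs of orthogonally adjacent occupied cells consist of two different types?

Scan each occupied cell's neighbors to the right and below so each pair is counted once.
Row 1: R(1,1)–B(2,1)≠ R(1,3)–B(1,4)≠ R(1,3)–B(2,3)≠ B(1,4)–R(1,5)≠ B(1,4)–R(2,4)≠  → 5/5 unlike.
Row 2: B(2,1)–R(3,1)≠ B(2,3)–R(2,4)≠ B(2,3)–R(3,3)≠ R(2,4)–B(3,4)≠  → 4/4 unlike.
Row 3: R(3,1)–R(3,2)= R(3,1)–B(4,1)≠ R(3,2)–R(3,3)= R(3,2)–R(4,2)= R(3,3)–B(3,4)≠ R(3,3)–B(4,3)≠ B(3,4)–R(3,5)≠ B(3,4)–R(4,4)≠ R(3,5)–R(4,5)=  → 5/9 unlike.
Row 4: B(4,1)–R(4,2)≠ B(4,1)–R(5,1)≠ R(4,2)–B(4,3)≠ R(4,2)–B(5,2)≠ B(4,3)–R(4,4)≠ R(4,4)–R(4,5)=  → 5/6 unlike.
Row 5: R(5,1)–B(5,2)≠  → 1/1 unlike.
Total adjacent occupied pairs: 25; unlike-type pairs: 20.

20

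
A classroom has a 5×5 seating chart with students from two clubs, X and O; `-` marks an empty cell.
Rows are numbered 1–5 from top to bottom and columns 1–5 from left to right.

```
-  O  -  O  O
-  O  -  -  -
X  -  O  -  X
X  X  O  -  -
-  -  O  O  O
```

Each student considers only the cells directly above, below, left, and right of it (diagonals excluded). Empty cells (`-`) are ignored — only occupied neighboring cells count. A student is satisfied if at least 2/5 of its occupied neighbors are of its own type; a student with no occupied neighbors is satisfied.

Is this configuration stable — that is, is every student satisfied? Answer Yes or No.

(1,2)O 1/1 satisfied
(1,4)O 1/1 satisfied
(1,5)O 1/1 satisfied
(2,2)O 1/1 satisfied
(3,1)X 1/1 satisfied
(3,3)O 1/1 satisfied
(3,5)X 0/0 satisfied
(4,1)X 2/2 satisfied
(4,2)X 1/2 satisfied
(4,3)O 2/3 satisfied
(5,3)O 2/2 satisfied
(5,4)O 2/2 satisfied
(5,5)O 1/1 satisfied
All meet the threshold, so the configuration is stable.

Yes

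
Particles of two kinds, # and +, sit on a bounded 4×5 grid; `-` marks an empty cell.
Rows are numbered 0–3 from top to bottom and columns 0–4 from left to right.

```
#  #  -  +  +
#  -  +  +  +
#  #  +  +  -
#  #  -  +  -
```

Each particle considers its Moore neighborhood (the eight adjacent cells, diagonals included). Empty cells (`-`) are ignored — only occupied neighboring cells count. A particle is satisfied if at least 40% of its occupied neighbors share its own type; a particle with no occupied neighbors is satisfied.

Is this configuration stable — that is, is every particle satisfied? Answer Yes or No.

(0,0)# 2/2 ✓
(0,1)# 2/3 ✓
(0,3)+ 4/4 ✓
(0,4)+ 3/3 ✓
(1,0)# 4/4 ✓
(1,2)+ 4/6 ✓
(1,3)+ 6/6 ✓
(1,4)+ 4/4 ✓
(2,0)# 4/4 ✓
(2,1)# 4/6 ✓
(2,2)+ 4/6 ✓
(2,3)+ 5/5 ✓
(3,0)# 3/3 ✓
(3,1)# 3/4 ✓
(3,3)+ 2/2 ✓
All meet the threshold, so the configuration is stable.

Yes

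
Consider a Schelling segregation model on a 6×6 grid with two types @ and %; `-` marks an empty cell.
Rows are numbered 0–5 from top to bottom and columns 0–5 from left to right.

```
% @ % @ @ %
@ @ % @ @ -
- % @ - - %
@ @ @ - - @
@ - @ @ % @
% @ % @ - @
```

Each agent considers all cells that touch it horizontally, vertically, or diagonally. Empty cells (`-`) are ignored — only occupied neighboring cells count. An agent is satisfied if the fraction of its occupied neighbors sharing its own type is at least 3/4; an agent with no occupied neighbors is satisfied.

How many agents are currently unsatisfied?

Row 0: (0,0)% 0/3 not · (0,1)@ 2/5 not · (0,2)% 1/5 not · (0,3)@ 3/5 not · (0,4)@ 3/4 satisfied · (0,5)% 0/2 not
Row 1: (1,0)@ 2/4 not · (1,1)@ 3/7 not · (1,2)% 2/7 not · (1,3)@ 4/6 not · (1,4)@ 3/5 not
Row 2: (2,1)% 1/7 not · (2,2)@ 4/6 not · (2,5)% 0/2 not
Row 3: (3,0)@ 2/3 not · (3,1)@ 5/6 satisfied · (3,2)@ 4/5 satisfied · (3,5)@ 1/3 not
Row 4: (4,0)@ 3/4 satisfied · (4,2)@ 5/6 satisfied · (4,3)@ 3/5 not · (4,4)% 0/5 not · (4,5)@ 2/3 not
Row 5: (5,0)% 0/2 not · (5,1)@ 2/4 not · (5,2)% 0/4 not · (5,3)@ 2/4 not · (5,5)@ 1/2 not
Unsatisfied: (0,0), (0,1), (0,2), (0,3), (0,5), (1,0), (1,1), (1,2), (1,3), (1,4), (2,1), (2,2), (2,5), (3,0), (3,5), (4,3), (4,4), (4,5), (5,0), (5,1), (5,2), (5,3), (5,5) — 23 in total.

23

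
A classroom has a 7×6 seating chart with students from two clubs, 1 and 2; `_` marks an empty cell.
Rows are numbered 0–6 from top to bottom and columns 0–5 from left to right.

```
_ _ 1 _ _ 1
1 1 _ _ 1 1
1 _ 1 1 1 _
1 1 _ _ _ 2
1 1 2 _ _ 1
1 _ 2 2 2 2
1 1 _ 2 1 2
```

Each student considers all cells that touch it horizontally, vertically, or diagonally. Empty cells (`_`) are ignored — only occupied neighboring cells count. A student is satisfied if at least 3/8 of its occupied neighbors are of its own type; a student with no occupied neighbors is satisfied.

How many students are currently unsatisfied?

3

Row 0: (0,2)1 1/1 ok · (0,5)1 2/2 ok
Row 1: (1,0)1 2/2 ok · (1,1)1 4/4 ok · (1,4)1 4/4 ok · (1,5)1 3/3 ok
Row 2: (2,0)1 4/4 ok · (2,2)1 3/3 ok · (2,3)1 3/3 ok · (2,4)1 3/4 ok
Row 3: (3,0)1 4/4 ok · (3,1)1 5/6 ok · (3,5)2 0/2 unhappy
Row 4: (4,0)1 4/4 ok · (4,1)1 4/6 ok · (4,2)2 2/4 ok · (4,5)1 0/3 unhappy
Row 5: (5,0)1 4/4 ok · (5,2)2 3/5 ok · (5,3)2 4/5 ok · (5,4)2 4/6 ok · (5,5)2 2/4 ok
Row 6: (6,0)1 2/2 ok · (6,1)1 2/3 ok · (6,3)2 3/4 ok · (6,4)1 0/5 unhappy · (6,5)2 2/3 ok
Unsatisfied: (3,5), (4,5), (6,4) — 3 in total.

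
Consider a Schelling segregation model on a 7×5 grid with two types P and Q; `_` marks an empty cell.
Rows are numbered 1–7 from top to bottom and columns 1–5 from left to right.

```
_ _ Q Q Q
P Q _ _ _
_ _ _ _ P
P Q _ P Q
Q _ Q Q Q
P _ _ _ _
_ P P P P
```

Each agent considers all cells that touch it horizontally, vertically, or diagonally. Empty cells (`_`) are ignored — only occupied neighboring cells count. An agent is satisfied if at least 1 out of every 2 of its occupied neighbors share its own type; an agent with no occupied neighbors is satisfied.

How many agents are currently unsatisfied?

4

Row 1: (1,3)Q 2/2 ok · (1,4)Q 2/2 ok · (1,5)Q 1/1 ok
Row 2: (2,1)P 0/1 unhappy · (2,2)Q 1/2 ok
Row 3: (3,5)P 1/2 ok
Row 4: (4,1)P 0/2 unhappy · (4,2)Q 2/3 ok · (4,4)P 1/5 unhappy · (4,5)Q 2/4 ok
Row 5: (5,1)Q 1/3 unhappy · (5,3)Q 2/3 ok · (5,4)Q 3/4 ok · (5,5)Q 2/3 ok
Row 6: (6,1)P 1/2 ok
Row 7: (7,2)P 2/2 ok · (7,3)P 2/2 ok · (7,4)P 2/2 ok · (7,5)P 1/1 ok
Unsatisfied: (2,1), (4,1), (4,4), (5,1) — 4 in total.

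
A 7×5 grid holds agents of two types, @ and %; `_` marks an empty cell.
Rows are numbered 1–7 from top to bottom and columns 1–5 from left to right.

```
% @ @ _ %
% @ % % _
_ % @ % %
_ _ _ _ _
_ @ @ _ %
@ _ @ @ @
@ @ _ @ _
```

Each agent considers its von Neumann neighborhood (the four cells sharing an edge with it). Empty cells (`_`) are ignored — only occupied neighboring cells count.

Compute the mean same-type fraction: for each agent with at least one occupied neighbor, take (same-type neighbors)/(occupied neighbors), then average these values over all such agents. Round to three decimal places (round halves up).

(1,1)% 1/2
(1,2)@ 2/3
(1,3)@ 1/2
(1,5)% — no occupied neighbors
(2,1)% 1/2
(2,2)@ 1/4
(2,3)% 1/4
(2,4)% 2/2
(3,2)% 0/2
(3,3)@ 0/3
(3,4)% 2/3
(3,5)% 1/1
(5,2)@ 1/1
(5,3)@ 2/2
(5,5)% 0/1
(6,1)@ 1/1
(6,3)@ 2/2
(6,4)@ 3/3
(6,5)@ 1/2
(7,1)@ 2/2
(7,2)@ 1/1
(7,4)@ 1/1
Sum over 21 agents: 1/2 + 2/3 + 1/2 + 1/2 + 1/4 + 1/4 + 2/2 + 0/2 + 0/3 + 2/3 + 1/1 + 1/1 + 2/2 + 0/1 + 1/1 + 2/2 + 3/3 + 1/2 + 2/2 + 1/1 + 1/1 = 83/6; mean = 83/6 ÷ 21 = 83/126 = 0.658730… → 0.659.

0.659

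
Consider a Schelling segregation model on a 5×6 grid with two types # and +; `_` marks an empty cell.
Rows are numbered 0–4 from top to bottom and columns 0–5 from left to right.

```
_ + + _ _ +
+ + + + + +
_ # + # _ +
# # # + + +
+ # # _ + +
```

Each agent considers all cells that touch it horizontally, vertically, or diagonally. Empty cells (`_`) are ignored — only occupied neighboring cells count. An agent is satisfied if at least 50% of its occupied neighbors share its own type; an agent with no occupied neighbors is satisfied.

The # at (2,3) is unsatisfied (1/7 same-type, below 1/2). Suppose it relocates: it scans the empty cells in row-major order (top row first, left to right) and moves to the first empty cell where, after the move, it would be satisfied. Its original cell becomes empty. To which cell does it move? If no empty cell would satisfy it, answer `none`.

(2,0)

Vacating (2,3). Empty cells in order:
  (0,0): 0/3 same-type → still unsatisfied.
  (0,3): 0/4 same-type → still unsatisfied.
  (0,4): 0/4 same-type → still unsatisfied.
  (2,0): 3/5 same-type → satisfied — stop here.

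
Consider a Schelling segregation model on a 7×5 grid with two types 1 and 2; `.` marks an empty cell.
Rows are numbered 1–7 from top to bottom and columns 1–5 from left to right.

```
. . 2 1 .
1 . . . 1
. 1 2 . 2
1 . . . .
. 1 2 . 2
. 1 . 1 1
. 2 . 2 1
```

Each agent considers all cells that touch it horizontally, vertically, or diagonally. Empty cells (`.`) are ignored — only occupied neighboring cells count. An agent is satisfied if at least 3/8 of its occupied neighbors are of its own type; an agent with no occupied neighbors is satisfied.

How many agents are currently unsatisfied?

8

(1,3)2 0/1 unhappy
(1,4)1 1/2 ok
(2,1)1 1/1 ok
(2,5)1 1/2 ok
(3,2)1 2/3 ok
(3,3)2 0/1 unhappy
(3,5)2 0/1 unhappy
(4,1)1 2/2 ok
(5,2)1 2/3 ok
(5,3)2 0/3 unhappy
(5,5)2 0/2 unhappy
(6,2)1 1/3 unhappy
(6,4)1 2/5 ok
(6,5)1 2/4 ok
(7,2)2 0/1 unhappy
(7,4)2 0/3 unhappy
(7,5)1 2/3 ok
Unsatisfied: (1,3), (3,3), (3,5), (5,3), (5,5), (6,2), (7,2), (7,4) — 8 in total.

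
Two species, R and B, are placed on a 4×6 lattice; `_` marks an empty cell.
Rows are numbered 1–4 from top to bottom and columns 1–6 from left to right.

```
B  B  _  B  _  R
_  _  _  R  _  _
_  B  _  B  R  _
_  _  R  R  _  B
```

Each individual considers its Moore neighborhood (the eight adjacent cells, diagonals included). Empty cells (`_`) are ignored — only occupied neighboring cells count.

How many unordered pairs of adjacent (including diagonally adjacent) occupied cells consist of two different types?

7

Scan each occupied cell's neighbors to the right and below (and the two forward diagonals) so each pair is counted once.
Row 1: B(1,1)–B(1,2)= B(1,4)–R(2,4)≠  → 1/2 unlike.
Row 2: R(2,4)–B(3,4)≠ R(2,4)–R(3,5)=  → 1/2 unlike.
Row 3: B(3,2)–R(4,3)≠ B(3,4)–R(3,5)≠ B(3,4)–R(4,4)≠ B(3,4)–R(4,3)≠ R(3,5)–B(4,6)≠ R(3,5)–R(4,4)=  → 5/6 unlike.
Row 4: R(4,3)–R(4,4)=  → 0/1 unlike.
Total adjacent occupied pairs: 11; unlike-type pairs: 7.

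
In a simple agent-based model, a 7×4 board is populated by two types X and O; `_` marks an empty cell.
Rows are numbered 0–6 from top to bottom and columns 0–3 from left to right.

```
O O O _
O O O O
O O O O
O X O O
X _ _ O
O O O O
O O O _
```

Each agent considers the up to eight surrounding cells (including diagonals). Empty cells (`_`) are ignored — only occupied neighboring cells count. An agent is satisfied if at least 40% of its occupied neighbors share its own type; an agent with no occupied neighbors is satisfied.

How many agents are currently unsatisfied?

(0,0)O 3/3 satisfied
(0,1)O 5/5 satisfied
(0,2)O 4/4 satisfied
(1,0)O 5/5 satisfied
(1,1)O 8/8 satisfied
(1,2)O 7/7 satisfied
(1,3)O 4/4 satisfied
(2,0)O 4/5 satisfied
(2,1)O 7/8 satisfied
(2,2)O 7/8 satisfied
(2,3)O 5/5 satisfied
(3,0)O 2/4 satisfied
(3,1)X 1/6 not
(3,2)O 5/6 satisfied
(3,3)O 4/4 satisfied
(4,0)X 1/4 not
(4,3)O 4/4 satisfied
(5,0)O 3/4 satisfied
(5,1)O 5/6 satisfied
(5,2)O 5/5 satisfied
(5,3)O 3/3 satisfied
(6,0)O 3/3 satisfied
(6,1)O 5/5 satisfied
(6,2)O 4/4 satisfied
Unsatisfied: (3,1), (4,0) — 2 in total.

2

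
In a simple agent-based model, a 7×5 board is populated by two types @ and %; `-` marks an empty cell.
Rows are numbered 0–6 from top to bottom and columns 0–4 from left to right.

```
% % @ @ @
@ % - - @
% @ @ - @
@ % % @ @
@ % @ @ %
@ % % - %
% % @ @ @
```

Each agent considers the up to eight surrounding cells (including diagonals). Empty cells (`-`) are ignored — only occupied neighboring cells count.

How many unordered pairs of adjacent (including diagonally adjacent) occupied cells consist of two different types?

Scan each occupied cell's neighbors to the right and below (and the two forward diagonals) so each pair is counted once.
Row 0: %(0,0)–%(0,1)= %(0,0)–@(1,0)≠ %(0,0)–%(1,1)= %(0,1)–@(0,2)≠ %(0,1)–%(1,1)= %(0,1)–@(1,0)≠ @(0,2)–@(0,3)= @(0,2)–%(1,1)≠ @(0,3)–@(0,4)= @(0,3)–@(1,4)= @(0,4)–@(1,4)=  → 4/11 unlike.
Row 1: @(1,0)–%(1,1)≠ @(1,0)–%(2,0)≠ @(1,0)–@(2,1)= %(1,1)–@(2,1)≠ %(1,1)–@(2,2)≠ %(1,1)–%(2,0)= @(1,4)–@(2,4)=  → 4/7 unlike.
Row 2: %(2,0)–@(2,1)≠ %(2,0)–@(3,0)≠ %(2,0)–%(3,1)= @(2,1)–@(2,2)= @(2,1)–%(3,1)≠ @(2,1)–%(3,2)≠ @(2,1)–@(3,0)= @(2,2)–%(3,2)≠ @(2,2)–@(3,3)= @(2,2)–%(3,1)≠ @(2,4)–@(3,4)= @(2,4)–@(3,3)=  → 6/12 unlike.
Row 3: @(3,0)–%(3,1)≠ @(3,0)–@(4,0)= @(3,0)–%(4,1)≠ %(3,1)–%(3,2)= %(3,1)–%(4,1)= %(3,1)–@(4,2)≠ %(3,1)–@(4,0)≠ %(3,2)–@(3,3)≠ %(3,2)–@(4,2)≠ %(3,2)–@(4,3)≠ %(3,2)–%(4,1)= @(3,3)–@(3,4)= @(3,3)–@(4,3)= @(3,3)–%(4,4)≠ @(3,3)–@(4,2)= @(3,4)–%(4,4)≠ @(3,4)–@(4,3)=  → 9/17 unlike.
Row 4: @(4,0)–%(4,1)≠ @(4,0)–@(5,0)= @(4,0)–%(5,1)≠ %(4,1)–@(4,2)≠ %(4,1)–%(5,1)= %(4,1)–%(5,2)= %(4,1)–@(5,0)≠ @(4,2)–@(4,3)= @(4,2)–%(5,2)≠ @(4,2)–%(5,1)≠ @(4,3)–%(4,4)≠ @(4,3)–%(5,4)≠ @(4,3)–%(5,2)≠ %(4,4)–%(5,4)=  → 9/14 unlike.
Row 5: @(5,0)–%(5,1)≠ @(5,0)–%(6,0)≠ @(5,0)–%(6,1)≠ %(5,1)–%(5,2)= %(5,1)–%(6,1)= %(5,1)–@(6,2)≠ %(5,1)–%(6,0)= %(5,2)–@(6,2)≠ %(5,2)–@(6,3)≠ %(5,2)–%(6,1)= %(5,4)–@(6,4)≠ %(5,4)–@(6,3)≠  → 8/12 unlike.
Row 6: %(6,0)–%(6,1)= %(6,1)–@(6,2)≠ @(6,2)–@(6,3)= @(6,3)–@(6,4)=  → 1/4 unlike.
Total adjacent occupied pairs: 77; unlike-type pairs: 41.

41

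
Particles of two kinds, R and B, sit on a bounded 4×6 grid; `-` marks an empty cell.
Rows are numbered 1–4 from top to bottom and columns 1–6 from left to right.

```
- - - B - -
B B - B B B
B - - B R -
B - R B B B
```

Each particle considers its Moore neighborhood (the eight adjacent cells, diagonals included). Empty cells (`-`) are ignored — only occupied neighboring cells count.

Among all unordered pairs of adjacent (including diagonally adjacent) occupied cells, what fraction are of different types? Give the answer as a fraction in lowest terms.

Scan each occupied cell's neighbors to the right and below (and the two forward diagonals) so each pair is counted once.
Row 1: B(1,4)–B(2,4)= B(1,4)–B(2,5)=  → 0/2 unlike.
Row 2: B(2,1)–B(2,2)= B(2,1)–B(3,1)= B(2,2)–B(3,1)= B(2,4)–B(2,5)= B(2,4)–B(3,4)= B(2,4)–R(3,5)≠ B(2,5)–B(2,6)= B(2,5)–R(3,5)≠ B(2,5)–B(3,4)= B(2,6)–R(3,5)≠  → 3/10 unlike.
Row 3: B(3,1)–B(4,1)= B(3,4)–R(3,5)≠ B(3,4)–B(4,4)= B(3,4)–B(4,5)= B(3,4)–R(4,3)≠ R(3,5)–B(4,5)≠ R(3,5)–B(4,6)≠ R(3,5)–B(4,4)≠  → 5/8 unlike.
Row 4: R(4,3)–B(4,4)≠ B(4,4)–B(4,5)= B(4,5)–B(4,6)=  → 1/3 unlike.
Total adjacent occupied pairs: 23; unlike-type pairs: 9.
9/23 is already in lowest terms.

9/23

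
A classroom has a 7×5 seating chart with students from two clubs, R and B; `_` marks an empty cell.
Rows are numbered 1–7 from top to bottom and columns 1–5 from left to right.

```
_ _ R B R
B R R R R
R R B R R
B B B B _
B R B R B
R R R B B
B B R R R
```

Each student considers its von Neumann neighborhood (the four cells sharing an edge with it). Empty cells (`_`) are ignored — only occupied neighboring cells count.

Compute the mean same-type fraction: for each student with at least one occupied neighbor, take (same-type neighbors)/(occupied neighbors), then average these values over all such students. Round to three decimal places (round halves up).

(1,3)R 1/2
(1,4)B 0/3
(1,5)R 1/2
(2,1)B 0/2
(2,2)R 2/3
(2,3)R 3/4
(2,4)R 3/4
(2,5)R 3/3
(3,1)R 1/3
(3,2)R 2/4
(3,3)B 1/4
(3,4)R 2/4
(3,5)R 2/2
(4,1)B 2/3
(4,2)B 2/4
(4,3)B 4/4
(4,4)B 1/3
(5,1)B 1/3
(5,2)R 1/4
(5,3)B 1/4
(5,4)R 0/4
(5,5)B 1/2
(6,1)R 1/3
(6,2)R 3/4
(6,3)R 2/4
(6,4)B 1/4
(6,5)B 2/3
(7,1)B 1/2
(7,2)B 1/3
(7,3)R 2/3
(7,4)R 2/3
(7,5)R 1/2
Sum over 32 students: 1/2 + 0/3 + 1/2 + 0/2 + 2/3 + 3/4 + 3/4 + 3/3 + 1/3 + 2/4 + 1/4 + 2/4 + 2/2 + 2/3 + 2/4 + 4/4 + 1/3 + 1/3 + 1/4 + 1/4 + 0/4 + 1/2 + 1/3 + 3/4 + 2/4 + 1/4 + 2/3 + 1/2 + 1/3 + 2/3 + 2/3 + 1/2 = 63/4; mean = 63/4 ÷ 32 = 63/128 = 0.492187… → 0.492.

0.492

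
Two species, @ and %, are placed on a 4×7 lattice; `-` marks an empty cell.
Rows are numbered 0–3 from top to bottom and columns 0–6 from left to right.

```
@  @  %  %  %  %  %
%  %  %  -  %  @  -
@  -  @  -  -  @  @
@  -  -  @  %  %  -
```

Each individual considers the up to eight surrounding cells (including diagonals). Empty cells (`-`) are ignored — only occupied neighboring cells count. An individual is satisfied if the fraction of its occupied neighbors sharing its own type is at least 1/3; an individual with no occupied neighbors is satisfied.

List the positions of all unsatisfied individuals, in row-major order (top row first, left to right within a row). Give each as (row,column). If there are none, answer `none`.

(0,1), (1,0)

(0,0)@ 1/3 ✓
(0,1)@ 1/5 ✗
(0,2)% 3/4 ✓
(0,3)% 4/4 ✓
(0,4)% 3/4 ✓
(0,5)% 3/4 ✓
(0,6)% 1/2 ✓
(1,0)% 1/4 ✗
(1,1)% 3/7 ✓
(1,2)% 3/5 ✓
(1,4)% 3/5 ✓
(1,5)@ 2/6 ✓
(2,0)@ 1/3 ✓
(2,2)@ 1/3 ✓
(2,5)@ 2/5 ✓
(2,6)@ 2/3 ✓
(3,0)@ 1/1 ✓
(3,3)@ 1/2 ✓
(3,4)% 1/3 ✓
(3,5)% 1/3 ✓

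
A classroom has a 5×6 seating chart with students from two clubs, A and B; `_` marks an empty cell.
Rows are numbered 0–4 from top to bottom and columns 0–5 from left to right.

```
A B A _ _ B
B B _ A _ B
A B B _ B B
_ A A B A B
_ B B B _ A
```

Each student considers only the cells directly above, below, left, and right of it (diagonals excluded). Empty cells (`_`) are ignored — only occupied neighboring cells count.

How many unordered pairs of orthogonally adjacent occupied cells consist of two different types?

14

Scan each occupied cell's neighbors to the right and below so each pair is counted once.
Row 0: A(0,0)–B(0,1)≠ A(0,0)–B(1,0)≠ B(0,1)–A(0,2)≠ B(0,1)–B(1,1)= B(0,5)–B(1,5)=  → 3/5 unlike.
Row 1: B(1,0)–B(1,1)= B(1,0)–A(2,0)≠ B(1,1)–B(2,1)= B(1,5)–B(2,5)=  → 1/4 unlike.
Row 2: A(2,0)–B(2,1)≠ B(2,1)–B(2,2)= B(2,1)–A(3,1)≠ B(2,2)–A(3,2)≠ B(2,4)–B(2,5)= B(2,4)–A(3,4)≠ B(2,5)–B(3,5)=  → 4/7 unlike.
Row 3: A(3,1)–A(3,2)= A(3,1)–B(4,1)≠ A(3,2)–B(3,3)≠ A(3,2)–B(4,2)≠ B(3,3)–A(3,4)≠ B(3,3)–B(4,3)= A(3,4)–B(3,5)≠ B(3,5)–A(4,5)≠  → 6/8 unlike.
Row 4: B(4,1)–B(4,2)= B(4,2)–B(4,3)=  → 0/2 unlike.
Total adjacent occupied pairs: 26; unlike-type pairs: 14.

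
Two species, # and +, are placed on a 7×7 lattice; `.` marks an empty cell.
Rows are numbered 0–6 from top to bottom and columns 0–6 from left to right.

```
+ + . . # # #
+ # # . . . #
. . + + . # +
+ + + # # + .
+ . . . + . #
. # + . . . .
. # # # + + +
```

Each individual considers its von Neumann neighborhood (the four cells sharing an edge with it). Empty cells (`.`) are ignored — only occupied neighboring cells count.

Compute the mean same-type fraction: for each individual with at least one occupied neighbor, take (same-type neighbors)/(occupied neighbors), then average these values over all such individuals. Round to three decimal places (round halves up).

0.586

(0,0)+ 2/2
(0,1)+ 1/2
(0,4)# 1/1
(0,5)# 2/2
(0,6)# 2/2
(1,0)+ 1/2
(1,1)# 1/3
(1,2)# 1/2
(1,6)# 1/2
(2,2)+ 2/3
(2,3)+ 1/2
(2,5)# 0/2
(2,6)+ 0/2
(3,0)+ 2/2
(3,1)+ 2/2
(3,2)+ 2/3
(3,3)# 1/3
(3,4)# 1/3
(3,5)+ 0/2
(4,0)+ 1/1
(4,4)+ 0/1
(4,6)# — no occupied neighbors
(5,1)# 1/2
(5,2)+ 0/2
(6,1)# 2/2
(6,2)# 2/3
(6,3)# 1/2
(6,4)+ 1/2
(6,5)+ 2/2
(6,6)+ 1/1
Sum over 29 individuals: 2/2 + 1/2 + 1/1 + 2/2 + 2/2 + 1/2 + 1/3 + 1/2 + 1/2 + 2/3 + 1/2 + 0/2 + 0/2 + 2/2 + 2/2 + 2/3 + 1/3 + 1/3 + 0/2 + 1/1 + 0/1 + 1/2 + 0/2 + 2/2 + 2/3 + 1/2 + 1/2 + 2/2 + 1/1 = 17; mean = 17 ÷ 29 = 17/29 = 0.586206… → 0.586.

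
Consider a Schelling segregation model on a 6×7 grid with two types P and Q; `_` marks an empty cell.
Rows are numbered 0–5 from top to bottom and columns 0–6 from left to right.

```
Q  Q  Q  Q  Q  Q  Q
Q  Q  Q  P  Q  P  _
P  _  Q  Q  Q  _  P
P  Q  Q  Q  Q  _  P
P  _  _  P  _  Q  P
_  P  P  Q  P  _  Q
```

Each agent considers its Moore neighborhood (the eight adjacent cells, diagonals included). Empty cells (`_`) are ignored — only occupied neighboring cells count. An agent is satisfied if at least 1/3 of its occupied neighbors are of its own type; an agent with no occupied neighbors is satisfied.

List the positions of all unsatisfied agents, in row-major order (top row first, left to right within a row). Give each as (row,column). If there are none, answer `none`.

(1,3), (1,5), (2,0), (5,3)

(0,0)Q 3/3 ✓
(0,1)Q 5/5 ✓
(0,2)Q 4/5 ✓
(0,3)Q 4/5 ✓
(0,4)Q 3/5 ✓
(0,5)Q 3/4 ✓
(0,6)Q 1/2 ✓
(1,0)Q 3/4 ✓
(1,1)Q 6/7 ✓
(1,2)Q 6/7 ✓
(1,3)P 0/8 ✗
(1,4)Q 5/7 ✓
(1,5)P 1/6 ✗
(2,0)P 1/4 ✗
(2,2)Q 6/7 ✓
(2,3)Q 7/8 ✓
(2,4)Q 4/6 ✓
(2,6)P 2/2 ✓
(3,0)P 2/3 ✓
(3,1)Q 2/5 ✓
(3,2)Q 4/5 ✓
(3,3)Q 5/6 ✓
(3,4)Q 4/5 ✓
(3,6)P 2/3 ✓
(4,0)P 2/3 ✓
(4,3)P 2/6 ✓
(4,5)Q 2/5 ✓
(4,6)P 1/3 ✓
(5,1)P 2/2 ✓
(5,2)P 2/3 ✓
(5,3)Q 0/3 ✗
(5,4)P 1/3 ✓
(5,6)Q 1/2 ✓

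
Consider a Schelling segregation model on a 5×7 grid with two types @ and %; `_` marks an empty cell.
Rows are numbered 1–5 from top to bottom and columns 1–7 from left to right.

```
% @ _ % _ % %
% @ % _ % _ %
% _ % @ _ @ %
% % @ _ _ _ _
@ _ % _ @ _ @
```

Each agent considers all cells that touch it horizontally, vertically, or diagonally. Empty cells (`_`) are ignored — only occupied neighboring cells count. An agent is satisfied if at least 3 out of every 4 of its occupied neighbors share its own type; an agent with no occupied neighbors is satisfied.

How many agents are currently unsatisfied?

15

Row 1: (1,1)% 1/3 unhappy · (1,2)@ 1/4 unhappy · (1,4)% 2/2 ok · (1,6)% 3/3 ok · (1,7)% 2/2 ok
Row 2: (2,1)% 2/4 unhappy · (2,2)@ 1/6 unhappy · (2,3)% 2/5 unhappy · (2,5)% 2/4 unhappy · (2,7)% 3/4 ok
Row 3: (3,1)% 3/4 ok · (3,3)% 2/5 unhappy · (3,4)@ 1/4 unhappy · (3,6)@ 0/3 unhappy · (3,7)% 1/2 unhappy
Row 4: (4,1)% 2/3 unhappy · (4,2)% 4/6 unhappy · (4,3)@ 1/4 unhappy
Row 5: (5,1)@ 0/2 unhappy · (5,3)% 1/2 unhappy · (5,5)@ 0/0 ok · (5,7)@ 0/0 ok
Unsatisfied: (1,1), (1,2), (2,1), (2,2), (2,3), (2,5), (3,3), (3,4), (3,6), (3,7), (4,1), (4,2), (4,3), (5,1), (5,3) — 15 in total.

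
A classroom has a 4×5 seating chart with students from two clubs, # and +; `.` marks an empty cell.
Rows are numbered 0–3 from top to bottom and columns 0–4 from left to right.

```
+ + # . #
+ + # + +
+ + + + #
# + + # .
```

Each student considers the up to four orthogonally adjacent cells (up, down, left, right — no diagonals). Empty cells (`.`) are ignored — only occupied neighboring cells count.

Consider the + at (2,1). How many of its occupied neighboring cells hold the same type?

Occupied neighbors of (2,1): (1,1)=+, (3,1)=+, (2,0)=+, (2,2)=+.
Same type (+): 4 of 4.

4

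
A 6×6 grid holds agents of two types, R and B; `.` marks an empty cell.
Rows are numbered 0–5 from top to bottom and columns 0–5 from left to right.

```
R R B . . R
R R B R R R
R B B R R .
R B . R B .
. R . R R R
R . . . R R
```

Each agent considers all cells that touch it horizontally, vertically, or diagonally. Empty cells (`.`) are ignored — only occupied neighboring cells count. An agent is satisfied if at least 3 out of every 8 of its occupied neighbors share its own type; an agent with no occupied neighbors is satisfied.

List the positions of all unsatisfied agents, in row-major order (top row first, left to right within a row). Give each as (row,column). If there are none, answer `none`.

(0,0)R 3/3 satisfied
(0,1)R 3/5 satisfied
(0,2)B 1/4 not
(0,5)R 2/2 satisfied
(1,0)R 4/5 satisfied
(1,1)R 4/8 satisfied
(1,2)B 3/7 satisfied
(1,3)R 3/6 satisfied
(1,4)R 5/5 satisfied
(1,5)R 3/3 satisfied
(2,0)R 3/5 satisfied
(2,1)B 3/7 satisfied
(2,2)B 3/7 satisfied
(2,3)R 4/7 satisfied
(2,4)R 5/6 satisfied
(3,0)R 2/4 satisfied
(3,1)B 2/5 satisfied
(3,3)R 4/6 satisfied
(3,4)B 0/6 not
(4,1)R 2/3 satisfied
(4,3)R 3/4 satisfied
(4,4)R 5/6 satisfied
(4,5)R 3/4 satisfied
(5,0)R 1/1 satisfied
(5,4)R 4/4 satisfied
(5,5)R 3/3 satisfied

(0,2), (3,4)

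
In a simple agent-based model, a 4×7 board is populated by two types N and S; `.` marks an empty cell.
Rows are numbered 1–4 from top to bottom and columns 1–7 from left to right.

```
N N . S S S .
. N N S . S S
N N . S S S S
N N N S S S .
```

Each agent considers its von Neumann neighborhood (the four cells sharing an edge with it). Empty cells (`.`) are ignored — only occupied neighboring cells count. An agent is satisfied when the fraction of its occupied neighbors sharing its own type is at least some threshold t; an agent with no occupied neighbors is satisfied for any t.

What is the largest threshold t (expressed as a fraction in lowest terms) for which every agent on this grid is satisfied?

(1,1)N 1/1
(1,2)N 2/2
(1,4)S 2/2
(1,5)S 2/2
(1,6)S 2/2
(2,2)N 3/3
(2,3)N 1/2
(2,4)S 2/3
(2,6)S 3/3
(2,7)S 2/2
(3,1)N 2/2
(3,2)N 3/3
(3,4)S 3/3
(3,5)S 3/3
(3,6)S 4/4
(3,7)S 2/2
(4,1)N 2/2
(4,2)N 3/3
(4,3)N 1/2
(4,4)S 2/3
(4,5)S 3/3
(4,6)S 2/2
The smallest same-type fraction is 1/2 at (2,3), which reduces to 1/2. Any threshold above that leaves this agent unsatisfied.

1/2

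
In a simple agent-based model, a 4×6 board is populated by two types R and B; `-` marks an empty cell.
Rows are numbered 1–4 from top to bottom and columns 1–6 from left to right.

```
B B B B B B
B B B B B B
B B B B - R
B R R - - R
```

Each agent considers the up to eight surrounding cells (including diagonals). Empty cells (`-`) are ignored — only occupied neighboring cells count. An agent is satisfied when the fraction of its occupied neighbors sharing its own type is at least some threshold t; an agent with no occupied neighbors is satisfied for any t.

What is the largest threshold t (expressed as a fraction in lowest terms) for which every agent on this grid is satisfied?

Row 1: (1,1)B 3/3 · (1,2)B 5/5 · (1,3)B 5/5 · (1,4)B 5/5 · (1,5)B 5/5 · (1,6)B 3/3
Row 2: (2,1)B 5/5 · (2,2)B 8/8 · (2,3)B 8/8 · (2,4)B 7/7 · (2,5)B 6/7 · (2,6)B 3/4
Row 3: (3,1)B 4/5 · (3,2)B 6/8 · (3,3)B 5/7 · (3,4)B 4/5 · (3,6)R 1/3
Row 4: (4,1)B 2/3 · (4,2)R 1/5 · (4,3)R 1/4 · (4,6)R 1/1
The smallest same-type fraction is 1/5 at (4,2), which reduces to 1/5. Any threshold above that leaves this agent unsatisfied.

1/5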